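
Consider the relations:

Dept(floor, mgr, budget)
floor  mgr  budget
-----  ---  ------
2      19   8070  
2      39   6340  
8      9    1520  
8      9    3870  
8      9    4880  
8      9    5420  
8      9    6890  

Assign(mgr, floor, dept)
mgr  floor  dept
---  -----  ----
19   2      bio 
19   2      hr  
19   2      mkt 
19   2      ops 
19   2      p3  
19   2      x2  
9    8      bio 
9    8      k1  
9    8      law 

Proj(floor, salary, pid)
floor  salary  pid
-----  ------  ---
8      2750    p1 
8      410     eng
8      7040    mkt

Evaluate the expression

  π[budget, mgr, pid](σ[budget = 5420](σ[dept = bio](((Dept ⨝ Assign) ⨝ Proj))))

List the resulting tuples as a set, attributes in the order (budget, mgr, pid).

Joining Dept and Assign on floor, mgr yields {(2, 19, 8070, bio), (2, 19, 8070, hr), (2, 19, 8070, mkt), (2, 19, 8070, ops), (2, 19, 8070, p3), (2, 19, 8070, x2), (8, 9, 1520, bio), (8, 9, 1520, k1), (8, 9, 1520, law), (8, 9, 3870, bio), (8, 9, 3870, k1), (8, 9, 3870, law), (8, 9, 4880, bio), (8, 9, 4880, k1), (8, 9, 4880, law), (8, 9, 5420, bio), (8, 9, 5420, k1), (8, 9, 5420, law), (8, 9, 6890, bio), (8, 9, 6890, k1), (8, 9, 6890, law)}.
Joining (Dept ⨝ Assign) and Proj on floor yields {(8, 9, 1520, bio, 2750, p1), (8, 9, 1520, bio, 410, eng), (8, 9, 1520, bio, 7040, mkt), (8, 9, 1520, k1, 2750, p1), (8, 9, 1520, k1, 410, eng), (8, 9, 1520, k1, 7040, mkt), (8, 9, 1520, law, 2750, p1), (8, 9, 1520, law, 410, eng), (8, 9, 1520, law, 7040, mkt), (8, 9, 3870, bio, 2750, p1), (8, 9, 3870, bio, 410, eng), (8, 9, 3870, bio, 7040, mkt), (8, 9, 3870, k1, 2750, p1), (8, 9, 3870, k1, 410, eng), (8, 9, 3870, k1, 7040, mkt), (8, 9, 3870, law, 2750, p1), (8, 9, 3870, law, 410, eng), (8, 9, 3870, law, 7040, mkt), (8, 9, 4880, bio, 2750, p1), (8, 9, 4880, bio, 410, eng), (8, 9, 4880, bio, 7040, mkt), (8, 9, 4880, k1, 2750, p1), (8, 9, 4880, k1, 410, eng), (8, 9, 4880, k1, 7040, mkt), (8, 9, 4880, law, 2750, p1), (8, 9, 4880, law, 410, eng), (8, 9, 4880, law, 7040, mkt), (8, 9, 5420, bio, 2750, p1), (8, 9, 5420, bio, 410, eng), (8, 9, 5420, bio, 7040, mkt), (8, 9, 5420, k1, 2750, p1), (8, 9, 5420, k1, 410, eng), (8, 9, 5420, k1, 7040, mkt), (8, 9, 5420, law, 2750, p1), (8, 9, 5420, law, 410, eng), (8, 9, 5420, law, 7040, mkt), (8, 9, 6890, bio, 2750, p1), (8, 9, 6890, bio, 410, eng), (8, 9, 6890, bio, 7040, mkt), (8, 9, 6890, k1, 2750, p1), (8, 9, 6890, k1, 410, eng), (8, 9, 6890, k1, 7040, mkt), (8, 9, 6890, law, 2750, p1), (8, 9, 6890, law, 410, eng), (8, 9, 6890, law, 7040, mkt)}.
Filtering on dept = bio leaves {(8, 9, 1520, bio, 2750, p1), (8, 9, 1520, bio, 410, eng), (8, 9, 1520, bio, 7040, mkt), (8, 9, 3870, bio, 2750, p1), (8, 9, 3870, bio, 410, eng), (8, 9, 3870, bio, 7040, mkt), (8, 9, 4880, bio, 2750, p1), (8, 9, 4880, bio, 410, eng), (8, 9, 4880, bio, 7040, mkt), (8, 9, 5420, bio, 2750, p1), (8, 9, 5420, bio, 410, eng), (8, 9, 5420, bio, 7040, mkt), (8, 9, 6890, bio, 2750, p1), (8, 9, 6890, bio, 410, eng), (8, 9, 6890, bio, 7040, mkt)}.
Filtering on budget = 5420 leaves {(8, 9, 5420, bio, 2750, p1), (8, 9, 5420, bio, 410, eng), (8, 9, 5420, bio, 7040, mkt)}.
π_{budget, mgr, pid} gives {(5420, 9, eng), (5420, 9, mkt), (5420, 9, p1)}.

{(5420, 9, eng), (5420, 9, mkt), (5420, 9, p1)}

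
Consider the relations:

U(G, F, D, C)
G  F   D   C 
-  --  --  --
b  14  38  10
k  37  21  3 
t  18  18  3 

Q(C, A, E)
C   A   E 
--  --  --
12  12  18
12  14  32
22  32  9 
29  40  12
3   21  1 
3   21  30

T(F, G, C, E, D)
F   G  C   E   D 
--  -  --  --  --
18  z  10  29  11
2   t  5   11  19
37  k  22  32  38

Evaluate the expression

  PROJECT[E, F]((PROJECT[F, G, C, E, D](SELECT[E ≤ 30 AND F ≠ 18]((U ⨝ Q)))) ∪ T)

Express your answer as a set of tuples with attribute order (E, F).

{(1, 37), (11, 2), (29, 18), (30, 37), (32, 37)}

U ⋈ Q (natural join on C): {(k, 37, 21, 3, 21, 1), (k, 37, 21, 3, 21, 30), (t, 18, 18, 3, 21, 1), (t, 18, 18, 3, 21, 30)}
Selection E ≤ 30 AND F ≠ 18: {(k, 37, 21, 3, 21, 1), (k, 37, 21, 3, 21, 30)}
π[F, G, C, E, D]: project onto (F, G, C, E, D) → {(37, k, 3, 1, 21), (37, k, 3, 30, 21)}
Taking the union: {(18, z, 10, 29, 11), (2, t, 5, 11, 19), (37, k, 22, 32, 38), (37, k, 3, 1, 21), (37, k, 3, 30, 21)}
π[E, F]: project onto (E, F) → {(1, 37), (11, 2), (29, 18), (30, 37), (32, 37)}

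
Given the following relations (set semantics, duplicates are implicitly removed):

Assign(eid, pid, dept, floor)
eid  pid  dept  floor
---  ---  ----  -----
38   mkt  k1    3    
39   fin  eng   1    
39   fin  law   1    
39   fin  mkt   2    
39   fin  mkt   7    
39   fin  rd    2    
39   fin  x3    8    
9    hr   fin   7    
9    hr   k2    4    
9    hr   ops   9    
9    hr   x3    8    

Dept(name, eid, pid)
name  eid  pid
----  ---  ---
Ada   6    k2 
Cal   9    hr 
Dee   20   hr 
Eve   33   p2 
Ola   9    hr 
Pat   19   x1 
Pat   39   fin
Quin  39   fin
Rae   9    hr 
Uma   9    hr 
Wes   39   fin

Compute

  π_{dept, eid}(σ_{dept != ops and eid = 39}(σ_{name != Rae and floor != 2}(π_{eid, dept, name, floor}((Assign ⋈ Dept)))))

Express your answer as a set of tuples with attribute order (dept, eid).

{(eng, 39), (law, 39), (mkt, 39), (x3, 39)}

Joining Assign and Dept on eid, pid yields {(39, fin, eng, 1, Pat), (39, fin, eng, 1, Quin), (39, fin, eng, 1, Wes), (39, fin, law, 1, Pat), (39, fin, law, 1, Quin), (39, fin, law, 1, Wes), (39, fin, mkt, 2, Pat), (39, fin, mkt, 2, Quin), (39, fin, mkt, 2, Wes), (39, fin, mkt, 7, Pat), (39, fin, mkt, 7, Quin), (39, fin, mkt, 7, Wes), (39, fin, rd, 2, Pat), (39, fin, rd, 2, Quin), (39, fin, rd, 2, Wes), (39, fin, x3, 8, Pat), (39, fin, x3, 8, Quin), (39, fin, x3, 8, Wes), (9, hr, fin, 7, Cal), (9, hr, fin, 7, Ola), (9, hr, fin, 7, Rae), (9, hr, fin, 7, Uma), (9, hr, k2, 4, Cal), (9, hr, k2, 4, Ola), (9, hr, k2, 4, Rae), (9, hr, k2, 4, Uma), (9, hr, ops, 9, Cal), (9, hr, ops, 9, Ola), (9, hr, ops, 9, Rae), (9, hr, ops, 9, Uma), (9, hr, x3, 8, Cal), (9, hr, x3, 8, Ola), (9, hr, x3, 8, Rae), (9, hr, x3, 8, Uma)}.
π_{eid, dept, name, floor} gives {(39, eng, Pat, 1), (39, eng, Quin, 1), (39, eng, Wes, 1), (39, law, Pat, 1), (39, law, Quin, 1), (39, law, Wes, 1), (39, mkt, Pat, 2), (39, mkt, Pat, 7), (39, mkt, Quin, 2), (39, mkt, Quin, 7), (39, mkt, Wes, 2), (39, mkt, Wes, 7), (39, rd, Pat, 2), (39, rd, Quin, 2), (39, rd, Wes, 2), (39, x3, Pat, 8), (39, x3, Quin, 8), (39, x3, Wes, 8), (9, fin, Cal, 7), (9, fin, Ola, 7), (9, fin, Rae, 7), (9, fin, Uma, 7), (9, k2, Cal, 4), (9, k2, Ola, 4), (9, k2, Rae, 4), (9, k2, Uma, 4), (9, ops, Cal, 9), (9, ops, Ola, 9), (9, ops, Rae, 9), (9, ops, Uma, 9), (9, x3, Cal, 8), (9, x3, Ola, 8), (9, x3, Rae, 8), (9, x3, Uma, 8)}.
σ[name != Rae and floor != 2]: keep tuples satisfying name != Rae and floor != 2 → {(39, eng, Pat, 1), (39, eng, Quin, 1), (39, eng, Wes, 1), (39, law, Pat, 1), (39, law, Quin, 1), (39, law, Wes, 1), (39, mkt, Pat, 7), (39, mkt, Quin, 7), (39, mkt, Wes, 7), (39, x3, Pat, 8), (39, x3, Quin, 8), (39, x3, Wes, 8), (9, fin, Cal, 7), (9, fin, Ola, 7), (9, fin, Uma, 7), (9, k2, Cal, 4), (9, k2, Ola, 4), (9, k2, Uma, 4), (9, ops, Cal, 9), (9, ops, Ola, 9), (9, ops, Uma, 9), (9, x3, Cal, 8), (9, x3, Ola, 8), (9, x3, Uma, 8)}
σ[dept != ops and eid = 39]: keep tuples satisfying dept != ops and eid = 39 → {(39, eng, Pat, 1), (39, eng, Quin, 1), (39, eng, Wes, 1), (39, law, Pat, 1), (39, law, Quin, 1), (39, law, Wes, 1), (39, mkt, Pat, 7), (39, mkt, Quin, 7), (39, mkt, Wes, 7), (39, x3, Pat, 8), (39, x3, Quin, 8), (39, x3, Wes, 8)}
π_{dept, eid} gives {(eng, 39), (law, 39), (mkt, 39), (x3, 39)} (8 duplicate(s) eliminated).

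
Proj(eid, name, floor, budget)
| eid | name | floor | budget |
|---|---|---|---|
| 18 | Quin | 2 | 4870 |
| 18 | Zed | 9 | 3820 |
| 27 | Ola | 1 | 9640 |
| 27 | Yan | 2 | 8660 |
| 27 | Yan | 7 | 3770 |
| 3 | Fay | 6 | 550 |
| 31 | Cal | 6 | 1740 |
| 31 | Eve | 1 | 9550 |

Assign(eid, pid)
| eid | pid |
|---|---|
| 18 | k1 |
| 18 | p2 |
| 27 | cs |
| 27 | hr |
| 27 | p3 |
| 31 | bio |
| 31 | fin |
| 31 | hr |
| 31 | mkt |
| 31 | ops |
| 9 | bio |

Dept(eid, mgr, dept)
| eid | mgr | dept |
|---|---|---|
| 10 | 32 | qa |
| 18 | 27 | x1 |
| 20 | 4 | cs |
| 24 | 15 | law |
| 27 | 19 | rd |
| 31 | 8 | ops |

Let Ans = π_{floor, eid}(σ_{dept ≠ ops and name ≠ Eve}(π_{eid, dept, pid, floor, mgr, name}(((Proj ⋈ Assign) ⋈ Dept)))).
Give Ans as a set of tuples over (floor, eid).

Joining Proj and Assign on eid yields {(18, Quin, 2, 4870, k1), (18, Quin, 2, 4870, p2), (18, Zed, 9, 3820, k1), (18, Zed, 9, 3820, p2), (27, Ola, 1, 9640, cs), (27, Ola, 1, 9640, hr), (27, Ola, 1, 9640, p3), (27, Yan, 2, 8660, cs), (27, Yan, 2, 8660, hr), (27, Yan, 2, 8660, p3), (27, Yan, 7, 3770, cs), (27, Yan, 7, 3770, hr), (27, Yan, 7, 3770, p3), (31, Cal, 6, 1740, bio), (31, Cal, 6, 1740, fin), (31, Cal, 6, 1740, hr), (31, Cal, 6, 1740, mkt), (31, Cal, 6, 1740, ops), (31, Eve, 1, 9550, bio), (31, Eve, 1, 9550, fin), (31, Eve, 1, 9550, hr), (31, Eve, 1, 9550, mkt), (31, Eve, 1, 9550, ops)}.
Joining (Proj ⋈ Assign) and Dept on eid yields {(18, Quin, 2, 4870, k1, 27, x1), (18, Quin, 2, 4870, p2, 27, x1), (18, Zed, 9, 3820, k1, 27, x1), (18, Zed, 9, 3820, p2, 27, x1), (27, Ola, 1, 9640, cs, 19, rd), (27, Ola, 1, 9640, hr, 19, rd), (27, Ola, 1, 9640, p3, 19, rd), (27, Yan, 2, 8660, cs, 19, rd), (27, Yan, 2, 8660, hr, 19, rd), (27, Yan, 2, 8660, p3, 19, rd), (27, Yan, 7, 3770, cs, 19, rd), (27, Yan, 7, 3770, hr, 19, rd), (27, Yan, 7, 3770, p3, 19, rd), (31, Cal, 6, 1740, bio, 8, ops), (31, Cal, 6, 1740, fin, 8, ops), (31, Cal, 6, 1740, hr, 8, ops), (31, Cal, 6, 1740, mkt, 8, ops), (31, Cal, 6, 1740, ops, 8, ops), (31, Eve, 1, 9550, bio, 8, ops), (31, Eve, 1, 9550, fin, 8, ops), (31, Eve, 1, 9550, hr, 8, ops), (31, Eve, 1, 9550, mkt, 8, ops), (31, Eve, 1, 9550, ops, 8, ops)}.
π_{eid, dept, pid, floor, mgr, name} gives {(18, x1, k1, 2, 27, Quin), (18, x1, k1, 9, 27, Zed), (18, x1, p2, 2, 27, Quin), (18, x1, p2, 9, 27, Zed), (27, rd, cs, 1, 19, Ola), (27, rd, cs, 2, 19, Yan), (27, rd, cs, 7, 19, Yan), (27, rd, hr, 1, 19, Ola), (27, rd, hr, 2, 19, Yan), (27, rd, hr, 7, 19, Yan), (27, rd, p3, 1, 19, Ola), (27, rd, p3, 2, 19, Yan), (27, rd, p3, 7, 19, Yan), (31, ops, bio, 1, 8, Eve), (31, ops, bio, 6, 8, Cal), (31, ops, fin, 1, 8, Eve), (31, ops, fin, 6, 8, Cal), (31, ops, hr, 1, 8, Eve), (31, ops, hr, 6, 8, Cal), (31, ops, mkt, 1, 8, Eve), (31, ops, mkt, 6, 8, Cal), (31, ops, ops, 1, 8, Eve), (31, ops, ops, 6, 8, Cal)}.
Filtering on dept ≠ ops and name ≠ Eve leaves {(18, x1, k1, 2, 27, Quin), (18, x1, k1, 9, 27, Zed), (18, x1, p2, 2, 27, Quin), (18, x1, p2, 9, 27, Zed), (27, rd, cs, 1, 19, Ola), (27, rd, cs, 2, 19, Yan), (27, rd, cs, 7, 19, Yan), (27, rd, hr, 1, 19, Ola), (27, rd, hr, 2, 19, Yan), (27, rd, hr, 7, 19, Yan), (27, rd, p3, 1, 19, Ola), (27, rd, p3, 2, 19, Yan), (27, rd, p3, 7, 19, Yan)}.
π_{floor, eid} gives {(1, 27), (2, 18), (2, 27), (7, 27), (9, 18)} (8 duplicate(s) eliminated).

{(1, 27), (2, 18), (2, 27), (7, 27), (9, 18)}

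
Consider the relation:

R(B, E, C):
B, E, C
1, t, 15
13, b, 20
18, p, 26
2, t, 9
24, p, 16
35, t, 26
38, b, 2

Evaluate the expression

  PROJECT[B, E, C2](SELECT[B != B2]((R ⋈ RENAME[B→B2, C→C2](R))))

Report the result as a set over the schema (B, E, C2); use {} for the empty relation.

{(1, t, 26), (1, t, 9), (13, b, 2), (18, p, 16), (2, t, 15), (2, t, 26), (24, p, 26), (35, t, 15), (35, t, 9), (38, b, 20)}

ρ[B→B2, C→C2]: schema becomes (B2, E, C2); tuples unchanged.
Joining R and RENAME[B→B2, C→C2](R) on E yields {(1, t, 15, 1, 15), (1, t, 15, 2, 9), (1, t, 15, 35, 26), (13, b, 20, 13, 20), (13, b, 20, 38, 2), (18, p, 26, 18, 26), (18, p, 26, 24, 16), (2, t, 9, 1, 15), (2, t, 9, 2, 9), (2, t, 9, 35, 26), (24, p, 16, 18, 26), (24, p, 16, 24, 16), (35, t, 26, 1, 15), (35, t, 26, 2, 9), (35, t, 26, 35, 26), (38, b, 2, 13, 20), (38, b, 2, 38, 2)}.
Apply σ_{B != B2}; surviving tuples: {(1, t, 15, 2, 9), (1, t, 15, 35, 26), (13, b, 20, 38, 2), (18, p, 26, 24, 16), (2, t, 9, 1, 15), (2, t, 9, 35, 26), (24, p, 16, 18, 26), (35, t, 26, 1, 15), (35, t, 26, 2, 9), (38, b, 2, 13, 20)}
Projecting to B, E, C2: {(1, t, 26), (1, t, 9), (13, b, 2), (18, p, 16), (2, t, 15), (2, t, 26), (24, p, 26), (35, t, 15), (35, t, 9), (38, b, 20)}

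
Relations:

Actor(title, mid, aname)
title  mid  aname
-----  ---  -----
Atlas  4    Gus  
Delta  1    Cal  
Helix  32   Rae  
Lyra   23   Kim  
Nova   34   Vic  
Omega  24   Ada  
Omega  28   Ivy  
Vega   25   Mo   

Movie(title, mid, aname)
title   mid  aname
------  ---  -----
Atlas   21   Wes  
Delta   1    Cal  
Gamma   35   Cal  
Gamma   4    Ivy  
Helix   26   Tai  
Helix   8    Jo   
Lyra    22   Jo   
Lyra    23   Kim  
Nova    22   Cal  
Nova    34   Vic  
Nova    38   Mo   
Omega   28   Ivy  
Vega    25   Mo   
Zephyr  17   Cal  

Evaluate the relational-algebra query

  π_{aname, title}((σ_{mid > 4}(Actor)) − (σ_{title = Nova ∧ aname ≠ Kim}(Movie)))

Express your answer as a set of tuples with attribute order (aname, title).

Apply σ_{mid > 4}; surviving tuples: {(Helix, 32, Rae), (Lyra, 23, Kim), (Nova, 34, Vic), (Omega, 24, Ada), (Omega, 28, Ivy), (Vega, 25, Mo)}
Apply σ_{title = Nova ∧ aname ≠ Kim}; surviving tuples: {(Nova, 22, Cal), (Nova, 34, Vic), (Nova, 38, Mo)}
Taking the difference: {(Helix, 32, Rae), (Lyra, 23, Kim), (Omega, 24, Ada), (Omega, 28, Ivy), (Vega, 25, Mo)}
π_{aname, title} gives {(Ada, Omega), (Ivy, Omega), (Kim, Lyra), (Mo, Vega), (Rae, Helix)}.

{(Ada, Omega), (Ivy, Omega), (Kim, Lyra), (Mo, Vega), (Rae, Helix)}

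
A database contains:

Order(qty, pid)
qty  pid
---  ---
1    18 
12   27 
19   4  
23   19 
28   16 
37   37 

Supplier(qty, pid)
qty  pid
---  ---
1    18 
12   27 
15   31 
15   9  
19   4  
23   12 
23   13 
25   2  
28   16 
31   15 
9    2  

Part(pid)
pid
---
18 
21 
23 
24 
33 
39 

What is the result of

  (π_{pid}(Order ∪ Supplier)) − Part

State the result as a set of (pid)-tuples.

{12, 13, 15, 16, 19, 2, 27, 31, 37, 4, 9}

Set union of the two operands is {(1, 18), (12, 27), (15, 31), (15, 9), (19, 4), (23, 12), (23, 13), (23, 19), (25, 2), (28, 16), (31, 15), (37, 37), (9, 2)}.
π[pid]: project onto (pid) (1 duplicate(s) eliminated) → {12, 13, 15, 16, 18, 19, 2, 27, 31, 37, 4, 9}
Set difference of the two operands is {12, 13, 15, 16, 19, 2, 27, 31, 37, 4, 9}.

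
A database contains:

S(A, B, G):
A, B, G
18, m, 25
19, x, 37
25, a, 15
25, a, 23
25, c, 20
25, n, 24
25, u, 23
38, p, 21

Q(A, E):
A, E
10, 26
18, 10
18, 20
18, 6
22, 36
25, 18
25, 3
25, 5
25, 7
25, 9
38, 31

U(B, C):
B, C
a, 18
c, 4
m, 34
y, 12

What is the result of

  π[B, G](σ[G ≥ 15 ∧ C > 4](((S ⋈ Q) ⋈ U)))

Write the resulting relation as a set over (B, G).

Natural join on A: {(18, m, 25, 10), (18, m, 25, 20), (18, m, 25, 6), (25, a, 15, 18), (25, a, 15, 3), (25, a, 15, 5), (25, a, 15, 7), (25, a, 15, 9), (25, a, 23, 18), (25, a, 23, 3), (25, a, 23, 5), (25, a, 23, 7), (25, a, 23, 9), (25, c, 20, 18), (25, c, 20, 3), (25, c, 20, 5), (25, c, 20, 7), (25, c, 20, 9), (25, n, 24, 18), (25, n, 24, 3), (25, n, 24, 5), (25, n, 24, 7), (25, n, 24, 9), (25, u, 23, 18), (25, u, 23, 3), (25, u, 23, 5), (25, u, 23, 7), (25, u, 23, 9), (38, p, 21, 31)}
Natural join on B: {(18, m, 25, 10, 34), (18, m, 25, 20, 34), (18, m, 25, 6, 34), (25, a, 15, 18, 18), (25, a, 15, 3, 18), (25, a, 15, 5, 18), (25, a, 15, 7, 18), (25, a, 15, 9, 18), (25, a, 23, 18, 18), (25, a, 23, 3, 18), (25, a, 23, 5, 18), (25, a, 23, 7, 18), (25, a, 23, 9, 18), (25, c, 20, 18, 4), (25, c, 20, 3, 4), (25, c, 20, 5, 4), (25, c, 20, 7, 4), (25, c, 20, 9, 4)}
Filtering on G ≥ 15 ∧ C > 4 leaves {(18, m, 25, 10, 34), (18, m, 25, 20, 34), (18, m, 25, 6, 34), (25, a, 15, 18, 18), (25, a, 15, 3, 18), (25, a, 15, 5, 18), (25, a, 15, 7, 18), (25, a, 15, 9, 18), (25, a, 23, 18, 18), (25, a, 23, 3, 18), (25, a, 23, 5, 18), (25, a, 23, 7, 18), (25, a, 23, 9, 18)}.
π[B, G]: project onto (B, G) (10 duplicate(s) eliminated) → {(a, 15), (a, 23), (m, 25)}

{(a, 15), (a, 23), (m, 25)}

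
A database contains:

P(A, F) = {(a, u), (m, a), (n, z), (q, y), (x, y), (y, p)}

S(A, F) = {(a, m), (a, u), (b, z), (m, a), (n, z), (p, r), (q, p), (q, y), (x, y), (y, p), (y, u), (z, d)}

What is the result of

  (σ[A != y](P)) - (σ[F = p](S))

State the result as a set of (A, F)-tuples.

{(a, u), (m, a), (n, z), (q, y), (x, y)}

Apply σ_{A != y}; surviving tuples: {(a, u), (m, a), (n, z), (q, y), (x, y)}
Apply σ_{F = p}; surviving tuples: {(q, p), (y, p)}
Set difference of the two operands is {(a, u), (m, a), (n, z), (q, y), (x, y)}.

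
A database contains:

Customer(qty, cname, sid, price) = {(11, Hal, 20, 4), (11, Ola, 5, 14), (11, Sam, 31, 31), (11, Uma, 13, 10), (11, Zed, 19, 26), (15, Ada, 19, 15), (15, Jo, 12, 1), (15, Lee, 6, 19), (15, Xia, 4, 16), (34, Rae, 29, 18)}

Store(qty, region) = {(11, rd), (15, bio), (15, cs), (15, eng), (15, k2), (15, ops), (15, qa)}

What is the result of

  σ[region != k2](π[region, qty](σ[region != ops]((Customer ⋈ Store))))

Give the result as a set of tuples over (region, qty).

Joining Customer and Store on qty yields {(11, Hal, 20, 4, rd), (11, Ola, 5, 14, rd), (11, Sam, 31, 31, rd), (11, Uma, 13, 10, rd), (11, Zed, 19, 26, rd), (15, Ada, 19, 15, bio), (15, Ada, 19, 15, cs), (15, Ada, 19, 15, eng), (15, Ada, 19, 15, k2), (15, Ada, 19, 15, ops), (15, Ada, 19, 15, qa), (15, Jo, 12, 1, bio), (15, Jo, 12, 1, cs), (15, Jo, 12, 1, eng), (15, Jo, 12, 1, k2), (15, Jo, 12, 1, ops), (15, Jo, 12, 1, qa), (15, Lee, 6, 19, bio), (15, Lee, 6, 19, cs), (15, Lee, 6, 19, eng), (15, Lee, 6, 19, k2), (15, Lee, 6, 19, ops), (15, Lee, 6, 19, qa), (15, Xia, 4, 16, bio), (15, Xia, 4, 16, cs), (15, Xia, 4, 16, eng), (15, Xia, 4, 16, k2), (15, Xia, 4, 16, ops), (15, Xia, 4, 16, qa)}.
Filtering on region != ops leaves {(11, Hal, 20, 4, rd), (11, Ola, 5, 14, rd), (11, Sam, 31, 31, rd), (11, Uma, 13, 10, rd), (11, Zed, 19, 26, rd), (15, Ada, 19, 15, bio), (15, Ada, 19, 15, cs), (15, Ada, 19, 15, eng), (15, Ada, 19, 15, k2), (15, Ada, 19, 15, qa), (15, Jo, 12, 1, bio), (15, Jo, 12, 1, cs), (15, Jo, 12, 1, eng), (15, Jo, 12, 1, k2), (15, Jo, 12, 1, qa), (15, Lee, 6, 19, bio), (15, Lee, 6, 19, cs), (15, Lee, 6, 19, eng), (15, Lee, 6, 19, k2), (15, Lee, 6, 19, qa), (15, Xia, 4, 16, bio), (15, Xia, 4, 16, cs), (15, Xia, 4, 16, eng), (15, Xia, 4, 16, k2), (15, Xia, 4, 16, qa)}.
Projecting to region, qty (19 duplicate(s) eliminated): {(bio, 15), (cs, 15), (eng, 15), (k2, 15), (qa, 15), (rd, 11)}
Filtering on region != k2 leaves {(bio, 15), (cs, 15), (eng, 15), (qa, 15), (rd, 11)}.

{(bio, 15), (cs, 15), (eng, 15), (qa, 15), (rd, 11)}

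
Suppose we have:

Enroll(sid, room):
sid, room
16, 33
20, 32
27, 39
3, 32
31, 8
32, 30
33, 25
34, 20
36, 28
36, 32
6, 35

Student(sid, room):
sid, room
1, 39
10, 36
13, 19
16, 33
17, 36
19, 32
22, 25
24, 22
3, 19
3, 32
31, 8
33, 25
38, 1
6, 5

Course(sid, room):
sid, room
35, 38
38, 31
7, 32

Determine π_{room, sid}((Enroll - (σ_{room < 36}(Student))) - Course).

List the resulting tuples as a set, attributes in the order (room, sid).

{(20, 34), (28, 36), (30, 32), (32, 20), (32, 36), (35, 6), (39, 27)}

Selection room < 36: {(13, 19), (16, 33), (19, 32), (22, 25), (24, 22), (3, 19), (3, 32), (31, 8), (33, 25), (38, 1), (6, 5)}
Set difference of the two operands is {(20, 32), (27, 39), (32, 30), (34, 20), (36, 28), (36, 32), (6, 35)}.
Set difference of the two operands is {(20, 32), (27, 39), (32, 30), (34, 20), (36, 28), (36, 32), (6, 35)}.
Keep only column(s) room, sid: {(20, 34), (28, 36), (30, 32), (32, 20), (32, 36), (35, 6), (39, 27)}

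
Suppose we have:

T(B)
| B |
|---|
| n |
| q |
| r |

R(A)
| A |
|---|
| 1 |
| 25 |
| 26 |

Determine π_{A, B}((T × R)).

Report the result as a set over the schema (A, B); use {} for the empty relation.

{(1, n), (1, q), (1, r), (25, n), (25, q), (25, r), (26, n), (26, q), (26, r)}

T × R: Cartesian product, 3·3 = 9 tuples over (B, A).
π_{A, B} gives {(1, n), (1, q), (1, r), (25, n), (25, q), (25, r), (26, n), (26, q), (26, r)}.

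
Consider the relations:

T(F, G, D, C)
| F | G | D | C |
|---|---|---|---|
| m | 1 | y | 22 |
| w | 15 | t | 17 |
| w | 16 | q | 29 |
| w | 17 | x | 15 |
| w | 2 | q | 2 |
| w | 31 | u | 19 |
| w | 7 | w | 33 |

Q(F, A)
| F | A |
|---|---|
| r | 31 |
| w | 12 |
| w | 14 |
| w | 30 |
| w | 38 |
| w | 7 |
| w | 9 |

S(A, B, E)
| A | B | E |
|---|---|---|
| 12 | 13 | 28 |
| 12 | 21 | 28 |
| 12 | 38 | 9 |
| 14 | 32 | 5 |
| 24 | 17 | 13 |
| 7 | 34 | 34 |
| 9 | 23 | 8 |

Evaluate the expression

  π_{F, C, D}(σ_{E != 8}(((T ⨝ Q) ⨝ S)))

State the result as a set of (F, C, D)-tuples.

{(w, 15, x), (w, 17, t), (w, 19, u), (w, 2, q), (w, 29, q), (w, 33, w)}

Joining T and Q on F yields {(w, 15, t, 17, 12), (w, 15, t, 17, 14), (w, 15, t, 17, 30), (w, 15, t, 17, 38), (w, 15, t, 17, 7), (w, 15, t, 17, 9), (w, 16, q, 29, 12), (w, 16, q, 29, 14), (w, 16, q, 29, 30), (w, 16, q, 29, 38), (w, 16, q, 29, 7), (w, 16, q, 29, 9), (w, 17, x, 15, 12), (w, 17, x, 15, 14), (w, 17, x, 15, 30), (w, 17, x, 15, 38), (w, 17, x, 15, 7), (w, 17, x, 15, 9), (w, 2, q, 2, 12), (w, 2, q, 2, 14), (w, 2, q, 2, 30), (w, 2, q, 2, 38), (w, 2, q, 2, 7), (w, 2, q, 2, 9), (w, 31, u, 19, 12), (w, 31, u, 19, 14), (w, 31, u, 19, 30), (w, 31, u, 19, 38), (w, 31, u, 19, 7), (w, 31, u, 19, 9), (w, 7, w, 33, 12), (w, 7, w, 33, 14), (w, 7, w, 33, 30), (w, 7, w, 33, 38), (w, 7, w, 33, 7), (w, 7, w, 33, 9)}.
Joining (T ⨝ Q) and S on A yields {(w, 15, t, 17, 12, 13, 28), (w, 15, t, 17, 12, 21, 28), (w, 15, t, 17, 12, 38, 9), (w, 15, t, 17, 14, 32, 5), (w, 15, t, 17, 7, 34, 34), (w, 15, t, 17, 9, 23, 8), (w, 16, q, 29, 12, 13, 28), (w, 16, q, 29, 12, 21, 28), (w, 16, q, 29, 12, 38, 9), (w, 16, q, 29, 14, 32, 5), (w, 16, q, 29, 7, 34, 34), (w, 16, q, 29, 9, 23, 8), (w, 17, x, 15, 12, 13, 28), (w, 17, x, 15, 12, 21, 28), (w, 17, x, 15, 12, 38, 9), (w, 17, x, 15, 14, 32, 5), (w, 17, x, 15, 7, 34, 34), (w, 17, x, 15, 9, 23, 8), (w, 2, q, 2, 12, 13, 28), (w, 2, q, 2, 12, 21, 28), (w, 2, q, 2, 12, 38, 9), (w, 2, q, 2, 14, 32, 5), (w, 2, q, 2, 7, 34, 34), (w, 2, q, 2, 9, 23, 8), (w, 31, u, 19, 12, 13, 28), (w, 31, u, 19, 12, 21, 28), (w, 31, u, 19, 12, 38, 9), (w, 31, u, 19, 14, 32, 5), (w, 31, u, 19, 7, 34, 34), (w, 31, u, 19, 9, 23, 8), (w, 7, w, 33, 12, 13, 28), (w, 7, w, 33, 12, 21, 28), (w, 7, w, 33, 12, 38, 9), (w, 7, w, 33, 14, 32, 5), (w, 7, w, 33, 7, 34, 34), (w, 7, w, 33, 9, 23, 8)}.
Filtering on E != 8 leaves {(w, 15, t, 17, 12, 13, 28), (w, 15, t, 17, 12, 21, 28), (w, 15, t, 17, 12, 38, 9), (w, 15, t, 17, 14, 32, 5), (w, 15, t, 17, 7, 34, 34), (w, 16, q, 29, 12, 13, 28), (w, 16, q, 29, 12, 21, 28), (w, 16, q, 29, 12, 38, 9), (w, 16, q, 29, 14, 32, 5), (w, 16, q, 29, 7, 34, 34), (w, 17, x, 15, 12, 13, 28), (w, 17, x, 15, 12, 21, 28), (w, 17, x, 15, 12, 38, 9), (w, 17, x, 15, 14, 32, 5), (w, 17, x, 15, 7, 34, 34), (w, 2, q, 2, 12, 13, 28), (w, 2, q, 2, 12, 21, 28), (w, 2, q, 2, 12, 38, 9), (w, 2, q, 2, 14, 32, 5), (w, 2, q, 2, 7, 34, 34), (w, 31, u, 19, 12, 13, 28), (w, 31, u, 19, 12, 21, 28), (w, 31, u, 19, 12, 38, 9), (w, 31, u, 19, 14, 32, 5), (w, 31, u, 19, 7, 34, 34), (w, 7, w, 33, 12, 13, 28), (w, 7, w, 33, 12, 21, 28), (w, 7, w, 33, 12, 38, 9), (w, 7, w, 33, 14, 32, 5), (w, 7, w, 33, 7, 34, 34)}.
π[F, C, D]: project onto (F, C, D) (24 duplicate(s) eliminated) → {(w, 15, x), (w, 17, t), (w, 19, u), (w, 2, q), (w, 29, q), (w, 33, w)}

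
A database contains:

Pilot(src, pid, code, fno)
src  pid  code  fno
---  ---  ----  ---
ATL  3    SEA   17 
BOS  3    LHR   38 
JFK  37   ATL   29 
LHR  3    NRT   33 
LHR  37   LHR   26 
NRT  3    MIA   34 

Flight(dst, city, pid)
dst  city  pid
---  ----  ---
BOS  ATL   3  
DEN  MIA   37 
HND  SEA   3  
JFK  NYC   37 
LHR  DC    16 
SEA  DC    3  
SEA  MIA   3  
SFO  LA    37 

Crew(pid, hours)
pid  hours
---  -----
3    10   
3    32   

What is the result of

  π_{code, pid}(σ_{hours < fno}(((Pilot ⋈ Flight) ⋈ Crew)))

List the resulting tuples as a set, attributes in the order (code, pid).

Natural join on pid: {(ATL, 3, SEA, 17, BOS, ATL), (ATL, 3, SEA, 17, HND, SEA), (ATL, 3, SEA, 17, SEA, DC), (ATL, 3, SEA, 17, SEA, MIA), (BOS, 3, LHR, 38, BOS, ATL), (BOS, 3, LHR, 38, HND, SEA), (BOS, 3, LHR, 38, SEA, DC), (BOS, 3, LHR, 38, SEA, MIA), (JFK, 37, ATL, 29, DEN, MIA), (JFK, 37, ATL, 29, JFK, NYC), (JFK, 37, ATL, 29, SFO, LA), (LHR, 3, NRT, 33, BOS, ATL), (LHR, 3, NRT, 33, HND, SEA), (LHR, 3, NRT, 33, SEA, DC), (LHR, 3, NRT, 33, SEA, MIA), (LHR, 37, LHR, 26, DEN, MIA), (LHR, 37, LHR, 26, JFK, NYC), (LHR, 37, LHR, 26, SFO, LA), (NRT, 3, MIA, 34, BOS, ATL), (NRT, 3, MIA, 34, HND, SEA), (NRT, 3, MIA, 34, SEA, DC), (NRT, 3, MIA, 34, SEA, MIA)}
Natural join on pid: {(ATL, 3, SEA, 17, BOS, ATL, 10), (ATL, 3, SEA, 17, BOS, ATL, 32), (ATL, 3, SEA, 17, HND, SEA, 10), (ATL, 3, SEA, 17, HND, SEA, 32), (ATL, 3, SEA, 17, SEA, DC, 10), (ATL, 3, SEA, 17, SEA, DC, 32), (ATL, 3, SEA, 17, SEA, MIA, 10), (ATL, 3, SEA, 17, SEA, MIA, 32), (BOS, 3, LHR, 38, BOS, ATL, 10), (BOS, 3, LHR, 38, BOS, ATL, 32), (BOS, 3, LHR, 38, HND, SEA, 10), (BOS, 3, LHR, 38, HND, SEA, 32), (BOS, 3, LHR, 38, SEA, DC, 10), (BOS, 3, LHR, 38, SEA, DC, 32), (BOS, 3, LHR, 38, SEA, MIA, 10), (BOS, 3, LHR, 38, SEA, MIA, 32), (LHR, 3, NRT, 33, BOS, ATL, 10), (LHR, 3, NRT, 33, BOS, ATL, 32), (LHR, 3, NRT, 33, HND, SEA, 10), (LHR, 3, NRT, 33, HND, SEA, 32), (LHR, 3, NRT, 33, SEA, DC, 10), (LHR, 3, NRT, 33, SEA, DC, 32), (LHR, 3, NRT, 33, SEA, MIA, 10), (LHR, 3, NRT, 33, SEA, MIA, 32), (NRT, 3, MIA, 34, BOS, ATL, 10), (NRT, 3, MIA, 34, BOS, ATL, 32), (NRT, 3, MIA, 34, HND, SEA, 10), (NRT, 3, MIA, 34, HND, SEA, 32), (NRT, 3, MIA, 34, SEA, DC, 10), (NRT, 3, MIA, 34, SEA, DC, 32), (NRT, 3, MIA, 34, SEA, MIA, 10), (NRT, 3, MIA, 34, SEA, MIA, 32)}
Filtering on hours < fno leaves {(ATL, 3, SEA, 17, BOS, ATL, 10), (ATL, 3, SEA, 17, HND, SEA, 10), (ATL, 3, SEA, 17, SEA, DC, 10), (ATL, 3, SEA, 17, SEA, MIA, 10), (BOS, 3, LHR, 38, BOS, ATL, 10), (BOS, 3, LHR, 38, BOS, ATL, 32), (BOS, 3, LHR, 38, HND, SEA, 10), (BOS, 3, LHR, 38, HND, SEA, 32), (BOS, 3, LHR, 38, SEA, DC, 10), (BOS, 3, LHR, 38, SEA, DC, 32), (BOS, 3, LHR, 38, SEA, MIA, 10), (BOS, 3, LHR, 38, SEA, MIA, 32), (LHR, 3, NRT, 33, BOS, ATL, 10), (LHR, 3, NRT, 33, BOS, ATL, 32), (LHR, 3, NRT, 33, HND, SEA, 10), (LHR, 3, NRT, 33, HND, SEA, 32), (LHR, 3, NRT, 33, SEA, DC, 10), (LHR, 3, NRT, 33, SEA, DC, 32), (LHR, 3, NRT, 33, SEA, MIA, 10), (LHR, 3, NRT, 33, SEA, MIA, 32), (NRT, 3, MIA, 34, BOS, ATL, 10), (NRT, 3, MIA, 34, BOS, ATL, 32), (NRT, 3, MIA, 34, HND, SEA, 10), (NRT, 3, MIA, 34, HND, SEA, 32), (NRT, 3, MIA, 34, SEA, DC, 10), (NRT, 3, MIA, 34, SEA, DC, 32), (NRT, 3, MIA, 34, SEA, MIA, 10), (NRT, 3, MIA, 34, SEA, MIA, 32)}.
Projecting to code, pid (24 duplicate(s) eliminated): {(LHR, 3), (MIA, 3), (NRT, 3), (SEA, 3)}

{(LHR, 3), (MIA, 3), (NRT, 3), (SEA, 3)}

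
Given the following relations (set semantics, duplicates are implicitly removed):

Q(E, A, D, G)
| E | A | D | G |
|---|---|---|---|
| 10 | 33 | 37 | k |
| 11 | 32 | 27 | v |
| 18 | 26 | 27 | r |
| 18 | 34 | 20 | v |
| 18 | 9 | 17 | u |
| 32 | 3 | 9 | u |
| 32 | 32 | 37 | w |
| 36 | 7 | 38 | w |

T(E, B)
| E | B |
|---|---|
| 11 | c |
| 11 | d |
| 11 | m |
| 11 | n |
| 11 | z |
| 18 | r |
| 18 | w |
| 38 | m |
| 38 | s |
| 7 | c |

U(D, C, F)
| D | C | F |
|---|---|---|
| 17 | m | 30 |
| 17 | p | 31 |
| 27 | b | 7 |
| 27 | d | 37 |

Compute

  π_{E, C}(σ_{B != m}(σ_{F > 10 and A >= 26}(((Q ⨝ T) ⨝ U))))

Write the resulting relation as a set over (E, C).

{(11, d), (18, d)}

Joining Q and T on E yields {(11, 32, 27, v, c), (11, 32, 27, v, d), (11, 32, 27, v, m), (11, 32, 27, v, n), (11, 32, 27, v, z), (18, 26, 27, r, r), (18, 26, 27, r, w), (18, 34, 20, v, r), (18, 34, 20, v, w), (18, 9, 17, u, r), (18, 9, 17, u, w)}.
Joining (Q ⨝ T) and U on D yields {(11, 32, 27, v, c, b, 7), (11, 32, 27, v, c, d, 37), (11, 32, 27, v, d, b, 7), (11, 32, 27, v, d, d, 37), (11, 32, 27, v, m, b, 7), (11, 32, 27, v, m, d, 37), (11, 32, 27, v, n, b, 7), (11, 32, 27, v, n, d, 37), (11, 32, 27, v, z, b, 7), (11, 32, 27, v, z, d, 37), (18, 26, 27, r, r, b, 7), (18, 26, 27, r, r, d, 37), (18, 26, 27, r, w, b, 7), (18, 26, 27, r, w, d, 37), (18, 9, 17, u, r, m, 30), (18, 9, 17, u, r, p, 31), (18, 9, 17, u, w, m, 30), (18, 9, 17, u, w, p, 31)}.
Apply σ_{F > 10 and A >= 26}; surviving tuples: {(11, 32, 27, v, c, d, 37), (11, 32, 27, v, d, d, 37), (11, 32, 27, v, m, d, 37), (11, 32, 27, v, n, d, 37), (11, 32, 27, v, z, d, 37), (18, 26, 27, r, r, d, 37), (18, 26, 27, r, w, d, 37)}
Apply σ_{B != m}; surviving tuples: {(11, 32, 27, v, c, d, 37), (11, 32, 27, v, d, d, 37), (11, 32, 27, v, n, d, 37), (11, 32, 27, v, z, d, 37), (18, 26, 27, r, r, d, 37), (18, 26, 27, r, w, d, 37)}
π_{E, C} gives {(11, d), (18, d)} (4 duplicate(s) eliminated).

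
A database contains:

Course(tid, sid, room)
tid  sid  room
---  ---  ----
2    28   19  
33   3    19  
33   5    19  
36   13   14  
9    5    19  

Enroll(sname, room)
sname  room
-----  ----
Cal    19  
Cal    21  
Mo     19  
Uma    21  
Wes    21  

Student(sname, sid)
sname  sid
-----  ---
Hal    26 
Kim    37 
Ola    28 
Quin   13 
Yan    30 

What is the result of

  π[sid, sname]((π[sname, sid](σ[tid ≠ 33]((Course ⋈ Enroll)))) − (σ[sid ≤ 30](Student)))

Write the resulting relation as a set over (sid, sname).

{(28, Cal), (28, Mo), (5, Cal), (5, Mo)}

Course ⋈ Enroll (natural join on room): {(2, 28, 19, Cal), (2, 28, 19, Mo), (33, 3, 19, Cal), (33, 3, 19, Mo), (33, 5, 19, Cal), (33, 5, 19, Mo), (9, 5, 19, Cal), (9, 5, 19, Mo)}
σ[tid ≠ 33]: keep tuples satisfying tid ≠ 33 → {(2, 28, 19, Cal), (2, 28, 19, Mo), (9, 5, 19, Cal), (9, 5, 19, Mo)}
π[sname, sid]: project onto (sname, sid) → {(Cal, 28), (Cal, 5), (Mo, 28), (Mo, 5)}
σ[sid ≤ 30]: keep tuples satisfying sid ≤ 30 → {(Hal, 26), (Ola, 28), (Quin, 13), (Yan, 30)}
Set difference of the two operands is {(Cal, 28), (Cal, 5), (Mo, 28), (Mo, 5)}.
π[sid, sname]: project onto (sid, sname) → {(28, Cal), (28, Mo), (5, Cal), (5, Mo)}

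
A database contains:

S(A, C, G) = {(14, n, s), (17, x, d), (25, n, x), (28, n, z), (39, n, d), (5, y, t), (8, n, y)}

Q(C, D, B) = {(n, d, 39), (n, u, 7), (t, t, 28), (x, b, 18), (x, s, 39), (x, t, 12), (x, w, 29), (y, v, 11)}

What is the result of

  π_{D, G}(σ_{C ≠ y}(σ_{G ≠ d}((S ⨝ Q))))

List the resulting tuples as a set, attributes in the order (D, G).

S ⋈ Q (natural join on C): {(14, n, s, d, 39), (14, n, s, u, 7), (17, x, d, b, 18), (17, x, d, s, 39), (17, x, d, t, 12), (17, x, d, w, 29), (25, n, x, d, 39), (25, n, x, u, 7), (28, n, z, d, 39), (28, n, z, u, 7), (39, n, d, d, 39), (39, n, d, u, 7), (5, y, t, v, 11), (8, n, y, d, 39), (8, n, y, u, 7)}
Selection G ≠ d: {(14, n, s, d, 39), (14, n, s, u, 7), (25, n, x, d, 39), (25, n, x, u, 7), (28, n, z, d, 39), (28, n, z, u, 7), (5, y, t, v, 11), (8, n, y, d, 39), (8, n, y, u, 7)}
Selection C ≠ y: {(14, n, s, d, 39), (14, n, s, u, 7), (25, n, x, d, 39), (25, n, x, u, 7), (28, n, z, d, 39), (28, n, z, u, 7), (8, n, y, d, 39), (8, n, y, u, 7)}
π_{D, G} gives {(d, s), (d, x), (d, y), (d, z), (u, s), (u, x), (u, y), (u, z)}.

{(d, s), (d, x), (d, y), (d, z), (u, s), (u, x), (u, y), (u, z)}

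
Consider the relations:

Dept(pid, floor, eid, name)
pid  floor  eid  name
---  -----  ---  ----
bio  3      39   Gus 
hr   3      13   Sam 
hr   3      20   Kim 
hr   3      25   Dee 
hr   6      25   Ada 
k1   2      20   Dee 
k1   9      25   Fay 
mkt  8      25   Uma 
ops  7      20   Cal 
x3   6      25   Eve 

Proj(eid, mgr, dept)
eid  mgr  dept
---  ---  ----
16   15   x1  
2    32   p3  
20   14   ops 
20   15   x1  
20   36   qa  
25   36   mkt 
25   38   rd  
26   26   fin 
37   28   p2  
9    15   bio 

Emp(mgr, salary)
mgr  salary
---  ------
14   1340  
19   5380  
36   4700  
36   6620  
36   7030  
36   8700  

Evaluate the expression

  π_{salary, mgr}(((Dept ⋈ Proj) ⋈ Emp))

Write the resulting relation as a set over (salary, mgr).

Joining Dept and Proj on eid yields {(hr, 3, 20, Kim, 14, ops), (hr, 3, 20, Kim, 15, x1), (hr, 3, 20, Kim, 36, qa), (hr, 3, 25, Dee, 36, mkt), (hr, 3, 25, Dee, 38, rd), (hr, 6, 25, Ada, 36, mkt), (hr, 6, 25, Ada, 38, rd), (k1, 2, 20, Dee, 14, ops), (k1, 2, 20, Dee, 15, x1), (k1, 2, 20, Dee, 36, qa), (k1, 9, 25, Fay, 36, mkt), (k1, 9, 25, Fay, 38, rd), (mkt, 8, 25, Uma, 36, mkt), (mkt, 8, 25, Uma, 38, rd), (ops, 7, 20, Cal, 14, ops), (ops, 7, 20, Cal, 15, x1), (ops, 7, 20, Cal, 36, qa), (x3, 6, 25, Eve, 36, mkt), (x3, 6, 25, Eve, 38, rd)}.
Joining (Dept ⋈ Proj) and Emp on mgr yields {(hr, 3, 20, Kim, 14, ops, 1340), (hr, 3, 20, Kim, 36, qa, 4700), (hr, 3, 20, Kim, 36, qa, 6620), (hr, 3, 20, Kim, 36, qa, 7030), (hr, 3, 20, Kim, 36, qa, 8700), (hr, 3, 25, Dee, 36, mkt, 4700), (hr, 3, 25, Dee, 36, mkt, 6620), (hr, 3, 25, Dee, 36, mkt, 7030), (hr, 3, 25, Dee, 36, mkt, 8700), (hr, 6, 25, Ada, 36, mkt, 4700), (hr, 6, 25, Ada, 36, mkt, 6620), (hr, 6, 25, Ada, 36, mkt, 7030), (hr, 6, 25, Ada, 36, mkt, 8700), (k1, 2, 20, Dee, 14, ops, 1340), (k1, 2, 20, Dee, 36, qa, 4700), (k1, 2, 20, Dee, 36, qa, 6620), (k1, 2, 20, Dee, 36, qa, 7030), (k1, 2, 20, Dee, 36, qa, 8700), (k1, 9, 25, Fay, 36, mkt, 4700), (k1, 9, 25, Fay, 36, mkt, 6620), (k1, 9, 25, Fay, 36, mkt, 7030), (k1, 9, 25, Fay, 36, mkt, 8700), (mkt, 8, 25, Uma, 36, mkt, 4700), (mkt, 8, 25, Uma, 36, mkt, 6620), (mkt, 8, 25, Uma, 36, mkt, 7030), (mkt, 8, 25, Uma, 36, mkt, 8700), (ops, 7, 20, Cal, 14, ops, 1340), (ops, 7, 20, Cal, 36, qa, 4700), (ops, 7, 20, Cal, 36, qa, 6620), (ops, 7, 20, Cal, 36, qa, 7030), (ops, 7, 20, Cal, 36, qa, 8700), (x3, 6, 25, Eve, 36, mkt, 4700), (x3, 6, 25, Eve, 36, mkt, 6620), (x3, 6, 25, Eve, 36, mkt, 7030), (x3, 6, 25, Eve, 36, mkt, 8700)}.
Keep only column(s) salary, mgr (30 duplicate(s) eliminated): {(1340, 14), (4700, 36), (6620, 36), (7030, 36), (8700, 36)}

{(1340, 14), (4700, 36), (6620, 36), (7030, 36), (8700, 36)}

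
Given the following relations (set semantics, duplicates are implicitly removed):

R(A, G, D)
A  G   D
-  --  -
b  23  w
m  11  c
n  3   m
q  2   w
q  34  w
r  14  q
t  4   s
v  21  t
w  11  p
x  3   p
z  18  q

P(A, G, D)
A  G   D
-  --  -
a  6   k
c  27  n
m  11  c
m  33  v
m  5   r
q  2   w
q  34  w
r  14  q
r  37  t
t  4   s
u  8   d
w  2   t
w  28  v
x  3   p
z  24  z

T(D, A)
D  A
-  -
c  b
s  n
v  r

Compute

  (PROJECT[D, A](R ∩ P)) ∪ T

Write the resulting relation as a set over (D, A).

{(c, b), (c, m), (p, x), (q, r), (s, n), (s, t), (v, r), (w, q)}

Intersection: {(b, 23, w), (m, 11, c), (n, 3, m), (q, 2, w), (q, 34, w), (r, 14, q), (t, 4, s), (v, 21, t), (w, 11, p), (x, 3, p), (z, 18, q)} with {(a, 6, k), (c, 27, n), (m, 11, c), (m, 33, v), (m, 5, r), (q, 2, w), (q, 34, w), (r, 14, q), (r, 37, t), (t, 4, s), (u, 8, d), (w, 2, t), (w, 28, v), (x, 3, p), (z, 24, z)} → {(m, 11, c), (q, 2, w), (q, 34, w), (r, 14, q), (t, 4, s), (x, 3, p)}
Projecting to D, A (1 duplicate(s) eliminated): {(c, m), (p, x), (q, r), (s, t), (w, q)}
Union: {(c, m), (p, x), (q, r), (s, t), (w, q)} with {(c, b), (s, n), (v, r)} → {(c, b), (c, m), (p, x), (q, r), (s, n), (s, t), (v, r), (w, q)}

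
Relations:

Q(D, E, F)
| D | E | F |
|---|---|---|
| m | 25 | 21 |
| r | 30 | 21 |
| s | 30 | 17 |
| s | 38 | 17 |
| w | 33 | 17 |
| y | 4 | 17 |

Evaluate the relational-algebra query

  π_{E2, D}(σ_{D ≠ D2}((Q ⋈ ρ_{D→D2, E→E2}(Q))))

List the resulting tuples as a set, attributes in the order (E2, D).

{(25, r), (30, m), (30, w), (30, y), (33, s), (33, y), (38, w), (38, y), (4, s), (4, w)}

ρ[D→D2, E→E2]: schema becomes (D2, E2, F); tuples unchanged.
Natural join on F: {(m, 25, 21, m, 25), (m, 25, 21, r, 30), (r, 30, 21, m, 25), (r, 30, 21, r, 30), (s, 30, 17, s, 30), (s, 30, 17, s, 38), (s, 30, 17, w, 33), (s, 30, 17, y, 4), (s, 38, 17, s, 30), (s, 38, 17, s, 38), (s, 38, 17, w, 33), (s, 38, 17, y, 4), (w, 33, 17, s, 30), (w, 33, 17, s, 38), (w, 33, 17, w, 33), (w, 33, 17, y, 4), (y, 4, 17, s, 30), (y, 4, 17, s, 38), (y, 4, 17, w, 33), (y, 4, 17, y, 4)}
Apply σ_{D ≠ D2}; surviving tuples: {(m, 25, 21, r, 30), (r, 30, 21, m, 25), (s, 30, 17, w, 33), (s, 30, 17, y, 4), (s, 38, 17, w, 33), (s, 38, 17, y, 4), (w, 33, 17, s, 30), (w, 33, 17, s, 38), (w, 33, 17, y, 4), (y, 4, 17, s, 30), (y, 4, 17, s, 38), (y, 4, 17, w, 33)}
π[E2, D]: project onto (E2, D) (2 duplicate(s) eliminated) → {(25, r), (30, m), (30, w), (30, y), (33, s), (33, y), (38, w), (38, y), (4, s), (4, w)}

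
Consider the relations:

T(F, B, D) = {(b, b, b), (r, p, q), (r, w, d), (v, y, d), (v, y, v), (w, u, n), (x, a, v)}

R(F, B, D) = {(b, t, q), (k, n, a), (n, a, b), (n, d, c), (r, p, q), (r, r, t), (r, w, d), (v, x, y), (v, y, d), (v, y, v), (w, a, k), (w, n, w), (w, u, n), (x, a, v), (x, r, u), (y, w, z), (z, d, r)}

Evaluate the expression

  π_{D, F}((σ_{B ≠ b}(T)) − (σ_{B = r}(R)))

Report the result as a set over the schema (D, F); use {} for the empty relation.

Selection B ≠ b: {(r, p, q), (r, w, d), (v, y, d), (v, y, v), (w, u, n), (x, a, v)}
Selection B = r: {(r, r, t), (x, r, u)}
Difference: {(r, p, q), (r, w, d), (v, y, d), (v, y, v), (w, u, n), (x, a, v)} with {(r, r, t), (x, r, u)} → {(r, p, q), (r, w, d), (v, y, d), (v, y, v), (w, u, n), (x, a, v)}
π_{D, F} gives {(d, r), (d, v), (n, w), (q, r), (v, v), (v, x)}.

{(d, r), (d, v), (n, w), (q, r), (v, v), (v, x)}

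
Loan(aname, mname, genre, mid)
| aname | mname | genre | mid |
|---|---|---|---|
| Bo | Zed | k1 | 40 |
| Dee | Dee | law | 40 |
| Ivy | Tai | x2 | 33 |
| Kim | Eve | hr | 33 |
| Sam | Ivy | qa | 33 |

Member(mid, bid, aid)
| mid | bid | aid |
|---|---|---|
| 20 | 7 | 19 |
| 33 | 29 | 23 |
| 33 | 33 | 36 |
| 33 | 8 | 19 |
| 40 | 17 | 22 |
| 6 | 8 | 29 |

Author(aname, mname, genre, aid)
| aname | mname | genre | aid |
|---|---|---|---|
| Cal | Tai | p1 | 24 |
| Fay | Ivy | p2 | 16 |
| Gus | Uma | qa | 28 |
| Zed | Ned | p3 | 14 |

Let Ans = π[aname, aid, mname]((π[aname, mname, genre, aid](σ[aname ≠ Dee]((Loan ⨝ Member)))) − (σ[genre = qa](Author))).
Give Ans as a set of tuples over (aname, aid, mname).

Natural join on mid: {(Bo, Zed, k1, 40, 17, 22), (Dee, Dee, law, 40, 17, 22), (Ivy, Tai, x2, 33, 29, 23), (Ivy, Tai, x2, 33, 33, 36), (Ivy, Tai, x2, 33, 8, 19), (Kim, Eve, hr, 33, 29, 23), (Kim, Eve, hr, 33, 33, 36), (Kim, Eve, hr, 33, 8, 19), (Sam, Ivy, qa, 33, 29, 23), (Sam, Ivy, qa, 33, 33, 36), (Sam, Ivy, qa, 33, 8, 19)}
Filtering on aname ≠ Dee leaves {(Bo, Zed, k1, 40, 17, 22), (Ivy, Tai, x2, 33, 29, 23), (Ivy, Tai, x2, 33, 33, 36), (Ivy, Tai, x2, 33, 8, 19), (Kim, Eve, hr, 33, 29, 23), (Kim, Eve, hr, 33, 33, 36), (Kim, Eve, hr, 33, 8, 19), (Sam, Ivy, qa, 33, 29, 23), (Sam, Ivy, qa, 33, 33, 36), (Sam, Ivy, qa, 33, 8, 19)}.
Projecting to aname, mname, genre, aid: {(Bo, Zed, k1, 22), (Ivy, Tai, x2, 19), (Ivy, Tai, x2, 23), (Ivy, Tai, x2, 36), (Kim, Eve, hr, 19), (Kim, Eve, hr, 23), (Kim, Eve, hr, 36), (Sam, Ivy, qa, 19), (Sam, Ivy, qa, 23), (Sam, Ivy, qa, 36)}
Filtering on genre = qa leaves {(Gus, Uma, qa, 28)}.
Set difference of the two operands is {(Bo, Zed, k1, 22), (Ivy, Tai, x2, 19), (Ivy, Tai, x2, 23), (Ivy, Tai, x2, 36), (Kim, Eve, hr, 19), (Kim, Eve, hr, 23), (Kim, Eve, hr, 36), (Sam, Ivy, qa, 19), (Sam, Ivy, qa, 23), (Sam, Ivy, qa, 36)}.
Projecting to aname, aid, mname: {(Bo, 22, Zed), (Ivy, 19, Tai), (Ivy, 23, Tai), (Ivy, 36, Tai), (Kim, 19, Eve), (Kim, 23, Eve), (Kim, 36, Eve), (Sam, 19, Ivy), (Sam, 23, Ivy), (Sam, 36, Ivy)}

{(Bo, 22, Zed), (Ivy, 19, Tai), (Ivy, 23, Tai), (Ivy, 36, Tai), (Kim, 19, Eve), (Kim, 23, Eve), (Kim, 36, Eve), (Sam, 19, Ivy), (Sam, 23, Ivy), (Sam, 36, Ivy)}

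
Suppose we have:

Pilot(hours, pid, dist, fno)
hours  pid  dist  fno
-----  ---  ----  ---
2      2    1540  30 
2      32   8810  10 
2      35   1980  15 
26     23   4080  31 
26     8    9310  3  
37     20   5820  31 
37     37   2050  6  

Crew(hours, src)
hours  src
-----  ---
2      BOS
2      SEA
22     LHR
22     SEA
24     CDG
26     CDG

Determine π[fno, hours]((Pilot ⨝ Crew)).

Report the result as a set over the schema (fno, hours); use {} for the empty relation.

{(10, 2), (15, 2), (3, 26), (30, 2), (31, 26)}

Joining Pilot and Crew on hours yields {(2, 2, 1540, 30, BOS), (2, 2, 1540, 30, SEA), (2, 32, 8810, 10, BOS), (2, 32, 8810, 10, SEA), (2, 35, 1980, 15, BOS), (2, 35, 1980, 15, SEA), (26, 23, 4080, 31, CDG), (26, 8, 9310, 3, CDG)}.
π_{fno, hours} gives {(10, 2), (15, 2), (3, 26), (30, 2), (31, 26)} (3 duplicate(s) eliminated).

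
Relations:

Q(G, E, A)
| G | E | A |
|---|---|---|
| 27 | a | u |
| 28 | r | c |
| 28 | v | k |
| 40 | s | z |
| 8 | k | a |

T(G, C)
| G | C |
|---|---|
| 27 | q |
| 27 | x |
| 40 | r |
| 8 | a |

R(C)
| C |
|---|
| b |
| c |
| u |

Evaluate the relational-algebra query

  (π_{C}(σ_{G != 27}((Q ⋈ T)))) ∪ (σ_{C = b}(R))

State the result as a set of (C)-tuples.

{a, b, r}

Joining Q and T on G yields {(27, a, u, q), (27, a, u, x), (40, s, z, r), (8, k, a, a)}.
Filtering on G != 27 leaves {(40, s, z, r), (8, k, a, a)}.
Projecting to C: {a, r}
Filtering on C = b leaves {b}.
Union: {a, r} with {b} → {a, b, r}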